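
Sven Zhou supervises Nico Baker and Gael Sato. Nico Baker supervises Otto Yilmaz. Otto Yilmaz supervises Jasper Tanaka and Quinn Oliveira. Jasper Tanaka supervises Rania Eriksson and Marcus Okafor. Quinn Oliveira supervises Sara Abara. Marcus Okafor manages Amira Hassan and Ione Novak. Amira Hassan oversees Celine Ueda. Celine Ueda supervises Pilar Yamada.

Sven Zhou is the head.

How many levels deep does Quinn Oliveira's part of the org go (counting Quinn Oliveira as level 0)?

1

The longest chain under Quinn Oliveira runs Quinn Oliveira → Sara Abara, which is 1 level below Quinn Oliveira.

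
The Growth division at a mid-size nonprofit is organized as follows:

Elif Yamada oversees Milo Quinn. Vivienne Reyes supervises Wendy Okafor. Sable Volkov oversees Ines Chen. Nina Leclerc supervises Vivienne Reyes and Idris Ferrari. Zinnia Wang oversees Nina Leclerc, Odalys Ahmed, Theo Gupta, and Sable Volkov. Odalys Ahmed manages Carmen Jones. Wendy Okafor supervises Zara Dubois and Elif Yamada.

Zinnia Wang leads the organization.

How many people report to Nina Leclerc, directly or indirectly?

6

Nina Leclerc directly manages Vivienne Reyes, Idris Ferrari. Under Vivienne Reyes: Wendy Okafor, Zara Dubois, Elif Yamada, Milo Quinn (4). Idris Ferrari has no reports. So Nina Leclerc's organization is 2 direct reports plus everyone under them: 5 + 1 = 6.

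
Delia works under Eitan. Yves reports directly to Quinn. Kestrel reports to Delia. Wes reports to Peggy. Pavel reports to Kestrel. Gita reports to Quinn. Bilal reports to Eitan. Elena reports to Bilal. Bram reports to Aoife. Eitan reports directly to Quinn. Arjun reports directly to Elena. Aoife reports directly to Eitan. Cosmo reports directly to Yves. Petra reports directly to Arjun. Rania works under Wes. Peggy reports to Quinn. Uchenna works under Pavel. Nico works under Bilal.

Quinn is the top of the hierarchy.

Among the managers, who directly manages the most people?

Quinn

Direct-report counts: Quinn has 4; Yves has 1; Peggy has 1; Wes has 1; Eitan has 3; Delia has 1; Kestrel has 1; Pavel has 1; Aoife has 1; Bilal has 2; Elena has 1; Arjun has 1. The largest is 4, held by Quinn.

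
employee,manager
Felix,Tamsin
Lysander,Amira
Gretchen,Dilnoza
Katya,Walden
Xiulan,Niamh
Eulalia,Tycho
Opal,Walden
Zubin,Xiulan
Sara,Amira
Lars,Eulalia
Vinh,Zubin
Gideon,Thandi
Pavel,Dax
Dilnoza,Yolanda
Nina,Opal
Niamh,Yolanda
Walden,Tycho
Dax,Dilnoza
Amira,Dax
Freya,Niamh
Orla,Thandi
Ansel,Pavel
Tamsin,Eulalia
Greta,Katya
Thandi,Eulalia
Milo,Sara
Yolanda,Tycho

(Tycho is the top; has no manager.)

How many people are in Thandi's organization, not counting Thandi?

Thandi directly manages Gideon, Orla. Gideon has no reports. Orla has no reports. So Thandi's organization is 2 direct reports plus everyone under them: 1 + 1 = 2.

2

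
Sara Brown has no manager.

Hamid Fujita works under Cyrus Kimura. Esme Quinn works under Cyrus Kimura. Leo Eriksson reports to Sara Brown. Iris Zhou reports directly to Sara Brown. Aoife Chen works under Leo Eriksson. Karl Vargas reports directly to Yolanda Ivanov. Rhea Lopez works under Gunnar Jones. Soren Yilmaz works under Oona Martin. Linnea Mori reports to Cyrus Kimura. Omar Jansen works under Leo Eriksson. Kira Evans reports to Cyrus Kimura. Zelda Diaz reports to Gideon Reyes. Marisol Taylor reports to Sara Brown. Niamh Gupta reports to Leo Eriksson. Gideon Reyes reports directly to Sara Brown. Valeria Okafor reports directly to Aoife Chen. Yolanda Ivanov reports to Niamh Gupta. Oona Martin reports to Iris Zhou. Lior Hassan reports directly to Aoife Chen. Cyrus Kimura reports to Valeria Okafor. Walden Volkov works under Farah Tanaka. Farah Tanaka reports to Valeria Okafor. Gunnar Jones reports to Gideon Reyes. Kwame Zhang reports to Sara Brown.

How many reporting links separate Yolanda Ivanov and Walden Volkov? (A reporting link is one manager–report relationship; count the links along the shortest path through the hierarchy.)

6

Yolanda Ivanov is 2 levels below Leo Eriksson, and Walden Volkov is 4 levels below Leo Eriksson (their lowest common manager). The shortest path runs up from Yolanda Ivanov to Leo Eriksson and back down to Walden Volkov: 2 + 4 = 6 links.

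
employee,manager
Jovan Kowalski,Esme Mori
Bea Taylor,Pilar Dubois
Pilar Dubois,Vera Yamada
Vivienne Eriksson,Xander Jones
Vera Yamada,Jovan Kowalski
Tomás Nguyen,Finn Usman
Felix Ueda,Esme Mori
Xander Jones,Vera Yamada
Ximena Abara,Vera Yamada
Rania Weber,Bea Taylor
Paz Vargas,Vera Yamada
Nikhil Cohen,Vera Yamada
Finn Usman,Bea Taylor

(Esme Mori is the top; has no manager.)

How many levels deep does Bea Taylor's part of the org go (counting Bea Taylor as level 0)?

2

The longest chain under Bea Taylor runs Bea Taylor → Finn Usman → Tomás Nguyen, which is 2 levels below Bea Taylor.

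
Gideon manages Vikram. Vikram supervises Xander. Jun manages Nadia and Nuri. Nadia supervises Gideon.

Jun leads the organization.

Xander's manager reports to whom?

Xander reports to Vikram, and Vikram reports to Gideon. So Xander's skip-level manager is Gideon.

Gideon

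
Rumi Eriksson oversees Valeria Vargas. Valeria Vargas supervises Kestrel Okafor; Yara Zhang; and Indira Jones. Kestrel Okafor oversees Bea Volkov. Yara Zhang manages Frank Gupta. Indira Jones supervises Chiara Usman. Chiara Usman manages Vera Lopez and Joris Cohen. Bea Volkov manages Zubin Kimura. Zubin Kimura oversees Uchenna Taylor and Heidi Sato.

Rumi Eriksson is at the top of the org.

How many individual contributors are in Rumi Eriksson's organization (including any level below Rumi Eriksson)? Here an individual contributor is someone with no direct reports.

The people in Rumi Eriksson's organization with no one reporting to them are Joris Cohen, Vera Lopez, Frank Gupta, Heidi Sato, Uchenna Taylor. That is 5.

5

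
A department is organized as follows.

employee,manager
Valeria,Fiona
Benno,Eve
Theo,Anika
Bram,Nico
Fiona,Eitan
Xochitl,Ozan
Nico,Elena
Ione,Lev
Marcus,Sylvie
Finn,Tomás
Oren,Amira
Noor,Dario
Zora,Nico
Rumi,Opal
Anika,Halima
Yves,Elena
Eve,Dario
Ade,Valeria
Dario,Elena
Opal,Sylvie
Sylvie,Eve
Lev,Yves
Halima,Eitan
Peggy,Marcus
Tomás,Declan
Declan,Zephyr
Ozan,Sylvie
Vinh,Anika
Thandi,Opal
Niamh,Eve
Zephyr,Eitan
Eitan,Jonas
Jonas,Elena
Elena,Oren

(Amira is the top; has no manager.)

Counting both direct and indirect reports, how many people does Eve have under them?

10

Eve directly manages Sylvie, Benno, Niamh. Under Sylvie: Opal, Rumi, Thandi, Ozan, Xochitl, Marcus, Peggy (7). Benno has no reports. Niamh has no reports. So Eve's organization is 3 direct reports plus everyone under them: 8 + 1 + 1 = 10.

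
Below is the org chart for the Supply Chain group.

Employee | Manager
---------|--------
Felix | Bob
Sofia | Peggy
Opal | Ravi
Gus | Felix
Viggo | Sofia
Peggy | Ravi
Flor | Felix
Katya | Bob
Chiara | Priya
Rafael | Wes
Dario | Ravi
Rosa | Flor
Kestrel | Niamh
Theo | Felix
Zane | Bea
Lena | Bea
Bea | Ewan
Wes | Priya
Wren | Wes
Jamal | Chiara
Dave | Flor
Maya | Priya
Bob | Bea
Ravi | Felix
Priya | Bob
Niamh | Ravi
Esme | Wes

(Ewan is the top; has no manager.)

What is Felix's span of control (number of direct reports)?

4

Felix directly manages Ravi, Flor, Gus, Theo. That is 4 direct reports.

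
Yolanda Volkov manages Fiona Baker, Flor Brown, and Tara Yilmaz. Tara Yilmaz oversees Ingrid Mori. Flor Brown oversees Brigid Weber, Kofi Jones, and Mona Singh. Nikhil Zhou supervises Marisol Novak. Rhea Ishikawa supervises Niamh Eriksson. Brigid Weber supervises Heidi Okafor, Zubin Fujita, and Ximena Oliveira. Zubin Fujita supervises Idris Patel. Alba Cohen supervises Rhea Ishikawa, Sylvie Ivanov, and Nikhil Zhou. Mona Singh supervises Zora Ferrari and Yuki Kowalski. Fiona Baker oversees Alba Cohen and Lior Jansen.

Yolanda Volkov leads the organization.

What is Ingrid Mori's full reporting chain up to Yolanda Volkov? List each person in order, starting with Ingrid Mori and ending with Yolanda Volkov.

Ingrid Mori -> Tara Yilmaz -> Yolanda Volkov

Ingrid Mori reports to Tara Yilmaz. Tara Yilmaz reports to Yolanda Volkov. Yolanda Volkov is at the top.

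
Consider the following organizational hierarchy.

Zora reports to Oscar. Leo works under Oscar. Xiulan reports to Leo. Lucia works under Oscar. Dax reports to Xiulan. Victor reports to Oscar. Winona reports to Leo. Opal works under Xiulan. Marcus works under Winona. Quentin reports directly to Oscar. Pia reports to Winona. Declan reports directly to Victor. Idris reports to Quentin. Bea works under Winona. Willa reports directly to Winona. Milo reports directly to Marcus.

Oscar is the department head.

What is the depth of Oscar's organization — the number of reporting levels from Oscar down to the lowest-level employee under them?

4

The longest chain under Oscar runs Oscar → Leo → Winona → Marcus → Milo, which is 4 levels below Oscar.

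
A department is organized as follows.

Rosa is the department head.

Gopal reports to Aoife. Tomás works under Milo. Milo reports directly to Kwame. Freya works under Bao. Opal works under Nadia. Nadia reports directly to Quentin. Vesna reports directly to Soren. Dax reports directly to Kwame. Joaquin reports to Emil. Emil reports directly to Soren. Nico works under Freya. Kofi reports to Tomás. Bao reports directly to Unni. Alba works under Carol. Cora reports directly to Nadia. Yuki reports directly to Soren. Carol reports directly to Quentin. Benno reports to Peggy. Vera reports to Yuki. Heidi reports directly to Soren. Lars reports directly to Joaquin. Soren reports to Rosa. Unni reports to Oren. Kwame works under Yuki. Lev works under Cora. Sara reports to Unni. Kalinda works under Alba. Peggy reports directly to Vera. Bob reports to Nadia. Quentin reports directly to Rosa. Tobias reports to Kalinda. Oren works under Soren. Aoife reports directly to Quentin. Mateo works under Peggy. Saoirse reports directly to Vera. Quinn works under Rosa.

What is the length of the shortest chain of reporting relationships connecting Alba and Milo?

Alba is 3 levels below Rosa, and Milo is 4 levels below Rosa (their lowest common manager). The shortest path runs up from Alba to Rosa and back down to Milo: 3 + 4 = 7 links.

7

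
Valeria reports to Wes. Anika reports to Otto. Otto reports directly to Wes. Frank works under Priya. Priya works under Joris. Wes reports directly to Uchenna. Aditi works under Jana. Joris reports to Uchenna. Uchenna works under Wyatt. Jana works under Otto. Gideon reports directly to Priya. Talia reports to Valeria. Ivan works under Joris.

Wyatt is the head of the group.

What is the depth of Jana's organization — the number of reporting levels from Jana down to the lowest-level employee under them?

1

The longest chain under Jana runs Jana → Aditi, which is 1 level below Jana.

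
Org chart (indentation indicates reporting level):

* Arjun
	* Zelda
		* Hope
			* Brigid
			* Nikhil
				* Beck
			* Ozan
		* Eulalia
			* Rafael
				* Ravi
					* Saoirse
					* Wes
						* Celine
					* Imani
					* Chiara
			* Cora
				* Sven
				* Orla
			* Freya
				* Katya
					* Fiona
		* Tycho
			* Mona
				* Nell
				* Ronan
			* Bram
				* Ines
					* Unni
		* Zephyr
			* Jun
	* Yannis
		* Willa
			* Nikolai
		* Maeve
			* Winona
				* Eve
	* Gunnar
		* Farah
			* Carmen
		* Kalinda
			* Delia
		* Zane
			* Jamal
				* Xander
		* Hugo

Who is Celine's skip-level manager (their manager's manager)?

Ravi

Celine reports to Wes, and Wes reports to Ravi. So Celine's skip-level manager is Ravi.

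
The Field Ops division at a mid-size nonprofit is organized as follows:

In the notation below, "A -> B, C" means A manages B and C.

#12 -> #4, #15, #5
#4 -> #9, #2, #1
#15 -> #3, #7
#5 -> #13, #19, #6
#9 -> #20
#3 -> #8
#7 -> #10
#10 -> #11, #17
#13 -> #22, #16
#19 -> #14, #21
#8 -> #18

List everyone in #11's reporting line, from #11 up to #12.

#11 -> #10 -> #7 -> #15 -> #12

#11 reports to #10. #10 reports to #7. #7 reports to #15. #15 reports to #12. #12 is at the top.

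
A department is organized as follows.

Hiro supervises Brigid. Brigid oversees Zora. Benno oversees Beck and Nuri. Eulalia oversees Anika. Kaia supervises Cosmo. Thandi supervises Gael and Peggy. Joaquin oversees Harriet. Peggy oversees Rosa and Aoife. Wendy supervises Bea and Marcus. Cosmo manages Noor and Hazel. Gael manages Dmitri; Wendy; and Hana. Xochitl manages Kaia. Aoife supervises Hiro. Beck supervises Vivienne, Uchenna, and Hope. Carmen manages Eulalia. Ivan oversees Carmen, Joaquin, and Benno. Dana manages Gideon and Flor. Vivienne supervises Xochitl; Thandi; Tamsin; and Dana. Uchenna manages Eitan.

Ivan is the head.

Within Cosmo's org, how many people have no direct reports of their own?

The people in Cosmo's organization with no one reporting to them are Hazel, Noor. That is 2.

2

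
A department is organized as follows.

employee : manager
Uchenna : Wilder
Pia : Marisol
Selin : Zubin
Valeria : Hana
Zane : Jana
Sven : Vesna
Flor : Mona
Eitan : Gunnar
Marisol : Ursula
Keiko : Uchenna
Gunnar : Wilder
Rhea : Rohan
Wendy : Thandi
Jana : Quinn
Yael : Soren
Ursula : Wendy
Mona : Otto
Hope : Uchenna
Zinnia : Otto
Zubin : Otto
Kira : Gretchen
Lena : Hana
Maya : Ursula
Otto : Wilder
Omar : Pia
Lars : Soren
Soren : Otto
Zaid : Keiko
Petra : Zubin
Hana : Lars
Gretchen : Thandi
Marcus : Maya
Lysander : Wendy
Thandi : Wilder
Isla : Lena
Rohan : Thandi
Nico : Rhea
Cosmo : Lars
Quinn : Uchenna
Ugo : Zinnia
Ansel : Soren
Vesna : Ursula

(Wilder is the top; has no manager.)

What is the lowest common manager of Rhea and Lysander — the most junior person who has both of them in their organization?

Rhea's chain of managers is Rohan, Thandi, Wilder. Lysander's chain of managers is Wendy, Thandi, Wilder. The first manager that appears in both chains is Thandi.

Thandi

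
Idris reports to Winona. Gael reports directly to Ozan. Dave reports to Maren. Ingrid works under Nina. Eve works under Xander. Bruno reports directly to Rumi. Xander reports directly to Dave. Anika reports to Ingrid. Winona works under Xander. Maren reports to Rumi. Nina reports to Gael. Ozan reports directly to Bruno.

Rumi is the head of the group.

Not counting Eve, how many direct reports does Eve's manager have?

Eve reports to Xander. Xander's other direct reports are Winona — 1 peer.

1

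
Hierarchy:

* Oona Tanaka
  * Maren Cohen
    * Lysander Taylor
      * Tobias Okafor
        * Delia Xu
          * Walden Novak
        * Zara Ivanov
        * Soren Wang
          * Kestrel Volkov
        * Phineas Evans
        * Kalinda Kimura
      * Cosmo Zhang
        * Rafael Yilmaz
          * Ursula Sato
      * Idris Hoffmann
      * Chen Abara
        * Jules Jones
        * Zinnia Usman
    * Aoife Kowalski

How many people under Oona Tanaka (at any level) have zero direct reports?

The people in Oona Tanaka's organization with no one reporting to them are Aoife Kowalski, Zinnia Usman, Jules Jones, Idris Hoffmann, Ursula Sato, Kalinda Kimura, Phineas Evans, Kestrel Volkov, Zara Ivanov, Walden Novak. That is 10.

10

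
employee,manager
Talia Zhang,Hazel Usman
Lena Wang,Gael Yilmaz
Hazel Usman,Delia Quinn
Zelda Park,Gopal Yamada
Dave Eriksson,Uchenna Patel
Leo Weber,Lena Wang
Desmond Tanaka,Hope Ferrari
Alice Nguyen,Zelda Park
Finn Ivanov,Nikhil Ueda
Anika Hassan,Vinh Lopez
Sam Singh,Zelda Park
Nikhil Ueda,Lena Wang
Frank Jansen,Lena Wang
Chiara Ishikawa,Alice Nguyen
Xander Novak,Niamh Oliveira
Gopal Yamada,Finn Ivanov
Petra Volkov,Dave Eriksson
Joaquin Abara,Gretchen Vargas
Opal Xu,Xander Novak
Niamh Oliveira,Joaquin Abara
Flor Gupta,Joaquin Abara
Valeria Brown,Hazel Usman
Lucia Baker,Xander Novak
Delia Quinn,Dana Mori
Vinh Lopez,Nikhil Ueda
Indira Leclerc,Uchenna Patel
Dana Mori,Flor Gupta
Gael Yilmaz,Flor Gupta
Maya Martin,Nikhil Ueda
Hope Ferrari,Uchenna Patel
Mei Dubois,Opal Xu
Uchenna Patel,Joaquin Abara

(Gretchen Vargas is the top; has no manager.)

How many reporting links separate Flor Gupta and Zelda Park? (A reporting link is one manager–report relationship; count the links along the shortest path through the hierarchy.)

Zelda Park is in Flor Gupta's organization: the chain from Zelda Park up to Flor Gupta is Zelda Park → Gopal Yamada → Finn Ivanov → Nikhil Ueda → Lena Wang → Gael Yilmaz → Flor Gupta, which is 6 links.

6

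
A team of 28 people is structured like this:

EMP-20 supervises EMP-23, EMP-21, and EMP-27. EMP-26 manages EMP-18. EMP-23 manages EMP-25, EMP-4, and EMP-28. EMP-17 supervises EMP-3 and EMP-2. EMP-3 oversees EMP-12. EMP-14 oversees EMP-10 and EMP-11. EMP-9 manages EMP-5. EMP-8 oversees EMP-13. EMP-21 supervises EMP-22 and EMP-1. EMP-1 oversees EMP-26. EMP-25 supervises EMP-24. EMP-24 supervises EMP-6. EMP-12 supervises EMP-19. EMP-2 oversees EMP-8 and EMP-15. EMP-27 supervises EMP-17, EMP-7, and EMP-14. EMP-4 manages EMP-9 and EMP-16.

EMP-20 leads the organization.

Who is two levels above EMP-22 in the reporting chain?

EMP-22 reports to EMP-21, and EMP-21 reports to EMP-20. So EMP-22's skip-level manager is EMP-20.

EMP-20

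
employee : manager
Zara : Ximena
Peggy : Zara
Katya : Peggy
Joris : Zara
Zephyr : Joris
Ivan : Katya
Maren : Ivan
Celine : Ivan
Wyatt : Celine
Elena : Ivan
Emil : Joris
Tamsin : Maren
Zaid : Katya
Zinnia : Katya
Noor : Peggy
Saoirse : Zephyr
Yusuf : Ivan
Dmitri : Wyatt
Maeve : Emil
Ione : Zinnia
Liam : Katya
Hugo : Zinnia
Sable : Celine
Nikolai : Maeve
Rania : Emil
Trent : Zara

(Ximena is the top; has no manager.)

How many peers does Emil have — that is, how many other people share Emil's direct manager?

Emil reports to Joris. Joris's other direct reports are Zephyr — 1 peer.

1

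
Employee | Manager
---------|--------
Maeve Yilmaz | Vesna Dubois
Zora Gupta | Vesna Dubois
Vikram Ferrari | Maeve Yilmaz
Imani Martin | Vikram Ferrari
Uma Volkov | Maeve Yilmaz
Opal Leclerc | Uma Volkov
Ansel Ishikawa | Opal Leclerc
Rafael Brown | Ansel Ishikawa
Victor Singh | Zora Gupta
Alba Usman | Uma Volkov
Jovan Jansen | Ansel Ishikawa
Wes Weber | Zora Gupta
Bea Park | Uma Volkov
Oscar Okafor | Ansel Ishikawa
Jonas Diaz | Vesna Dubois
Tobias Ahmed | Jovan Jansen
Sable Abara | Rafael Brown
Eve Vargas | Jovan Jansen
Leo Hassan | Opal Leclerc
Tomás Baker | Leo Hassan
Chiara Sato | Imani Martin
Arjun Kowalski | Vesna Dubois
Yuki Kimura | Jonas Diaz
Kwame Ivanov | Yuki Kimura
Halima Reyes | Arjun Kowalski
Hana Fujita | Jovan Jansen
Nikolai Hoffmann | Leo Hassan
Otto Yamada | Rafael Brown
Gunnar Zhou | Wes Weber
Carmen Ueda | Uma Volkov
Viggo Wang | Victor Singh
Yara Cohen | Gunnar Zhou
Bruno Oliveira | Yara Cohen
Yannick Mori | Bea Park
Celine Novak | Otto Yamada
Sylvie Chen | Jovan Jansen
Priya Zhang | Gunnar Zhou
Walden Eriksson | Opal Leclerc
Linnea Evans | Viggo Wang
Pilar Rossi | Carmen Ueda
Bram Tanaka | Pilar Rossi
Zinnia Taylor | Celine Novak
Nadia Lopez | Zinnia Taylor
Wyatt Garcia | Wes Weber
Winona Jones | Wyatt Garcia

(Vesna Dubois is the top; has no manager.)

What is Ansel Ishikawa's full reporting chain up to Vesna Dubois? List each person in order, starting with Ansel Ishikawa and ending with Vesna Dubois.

Ansel Ishikawa reports to Opal Leclerc. Opal Leclerc reports to Uma Volkov. Uma Volkov reports to Maeve Yilmaz. Maeve Yilmaz reports to Vesna Dubois. Vesna Dubois is at the top.

Ansel Ishikawa -> Opal Leclerc -> Uma Volkov -> Maeve Yilmaz -> Vesna Dubois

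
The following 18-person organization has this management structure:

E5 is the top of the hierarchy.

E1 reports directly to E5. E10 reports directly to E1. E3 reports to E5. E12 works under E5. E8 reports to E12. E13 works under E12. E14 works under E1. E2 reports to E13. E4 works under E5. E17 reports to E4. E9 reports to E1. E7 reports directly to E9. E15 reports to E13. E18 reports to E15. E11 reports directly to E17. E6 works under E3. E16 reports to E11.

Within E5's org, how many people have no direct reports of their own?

The people in E5's organization with no one reporting to them are E16, E18, E2, E8, E6, E7, E14, E10. That is 8.

8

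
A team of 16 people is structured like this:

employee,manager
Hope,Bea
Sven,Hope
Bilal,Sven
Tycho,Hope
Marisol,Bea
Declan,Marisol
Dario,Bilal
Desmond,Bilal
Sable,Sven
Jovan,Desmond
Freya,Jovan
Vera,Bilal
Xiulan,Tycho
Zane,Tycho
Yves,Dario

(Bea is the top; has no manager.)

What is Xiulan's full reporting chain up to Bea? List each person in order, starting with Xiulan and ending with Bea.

Xiulan -> Tycho -> Hope -> Bea

Xiulan reports to Tycho. Tycho reports to Hope. Hope reports to Bea. Bea is at the top.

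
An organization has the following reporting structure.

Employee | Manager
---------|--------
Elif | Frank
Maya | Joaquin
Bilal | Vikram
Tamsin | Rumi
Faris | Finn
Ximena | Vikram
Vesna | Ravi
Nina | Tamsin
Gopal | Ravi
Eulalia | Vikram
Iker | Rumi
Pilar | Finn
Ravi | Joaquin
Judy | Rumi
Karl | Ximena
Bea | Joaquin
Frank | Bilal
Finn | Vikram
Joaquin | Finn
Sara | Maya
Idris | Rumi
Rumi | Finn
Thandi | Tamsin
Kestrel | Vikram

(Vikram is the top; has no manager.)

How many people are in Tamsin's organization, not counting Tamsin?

2

Tamsin directly manages Nina, Thandi. Nina has no reports. Thandi has no reports. So Tamsin's organization is 2 direct reports plus everyone under them: 1 + 1 = 2.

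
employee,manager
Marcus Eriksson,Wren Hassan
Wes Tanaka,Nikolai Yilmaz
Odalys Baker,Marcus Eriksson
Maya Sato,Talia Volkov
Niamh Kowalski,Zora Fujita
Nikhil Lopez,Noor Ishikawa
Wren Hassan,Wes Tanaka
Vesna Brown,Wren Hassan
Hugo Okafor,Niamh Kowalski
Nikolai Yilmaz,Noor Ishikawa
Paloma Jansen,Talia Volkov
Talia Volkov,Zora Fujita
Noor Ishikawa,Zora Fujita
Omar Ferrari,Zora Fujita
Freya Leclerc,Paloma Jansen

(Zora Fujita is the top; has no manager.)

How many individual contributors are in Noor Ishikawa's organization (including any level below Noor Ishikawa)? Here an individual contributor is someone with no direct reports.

3

The people in Noor Ishikawa's organization with no one reporting to them are Vesna Brown, Odalys Baker, Nikhil Lopez. That is 3.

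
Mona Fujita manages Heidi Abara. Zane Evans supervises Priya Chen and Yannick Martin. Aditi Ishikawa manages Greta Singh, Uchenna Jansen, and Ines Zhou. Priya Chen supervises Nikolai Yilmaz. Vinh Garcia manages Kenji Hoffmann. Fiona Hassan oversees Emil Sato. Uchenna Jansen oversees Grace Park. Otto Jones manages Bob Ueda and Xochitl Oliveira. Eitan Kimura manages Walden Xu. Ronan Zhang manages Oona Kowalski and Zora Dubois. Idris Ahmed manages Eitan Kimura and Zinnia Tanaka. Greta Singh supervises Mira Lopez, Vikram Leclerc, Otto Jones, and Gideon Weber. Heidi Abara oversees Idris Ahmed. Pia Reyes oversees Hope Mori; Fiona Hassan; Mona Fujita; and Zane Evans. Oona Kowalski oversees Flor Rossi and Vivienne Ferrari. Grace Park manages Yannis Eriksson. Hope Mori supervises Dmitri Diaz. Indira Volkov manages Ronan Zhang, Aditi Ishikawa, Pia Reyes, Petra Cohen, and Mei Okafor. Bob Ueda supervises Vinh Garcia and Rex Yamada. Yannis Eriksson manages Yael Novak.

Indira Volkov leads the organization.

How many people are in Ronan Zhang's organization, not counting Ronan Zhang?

Ronan Zhang directly manages Zora Dubois, Oona Kowalski. Zora Dubois has no reports. Under Oona Kowalski: Vivienne Ferrari, Flor Rossi (2). So Ronan Zhang's organization is 2 direct reports plus everyone under them: 1 + 3 = 4.

4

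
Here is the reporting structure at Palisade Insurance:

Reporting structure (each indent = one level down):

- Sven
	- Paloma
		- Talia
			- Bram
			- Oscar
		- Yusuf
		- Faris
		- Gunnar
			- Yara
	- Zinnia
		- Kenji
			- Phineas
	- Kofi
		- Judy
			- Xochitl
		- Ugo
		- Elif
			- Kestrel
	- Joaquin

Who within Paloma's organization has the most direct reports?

Paloma

Direct-report counts within Paloma's organization: Paloma has 4; Gunnar has 1; Talia has 2. The largest is 4, held by Paloma.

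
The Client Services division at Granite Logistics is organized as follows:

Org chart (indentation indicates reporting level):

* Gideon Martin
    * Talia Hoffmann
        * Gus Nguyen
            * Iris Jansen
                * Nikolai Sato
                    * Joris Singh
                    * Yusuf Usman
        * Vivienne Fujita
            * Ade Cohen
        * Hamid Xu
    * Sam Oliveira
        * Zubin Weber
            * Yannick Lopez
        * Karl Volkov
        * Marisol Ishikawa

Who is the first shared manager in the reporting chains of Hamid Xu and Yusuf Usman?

Talia Hoffmann

Hamid Xu's chain of managers is Talia Hoffmann, Gideon Martin. Yusuf Usman's chain of managers is Nikolai Sato, Iris Jansen, Gus Nguyen, Talia Hoffmann, Gideon Martin. The first manager that appears in both chains is Talia Hoffmann.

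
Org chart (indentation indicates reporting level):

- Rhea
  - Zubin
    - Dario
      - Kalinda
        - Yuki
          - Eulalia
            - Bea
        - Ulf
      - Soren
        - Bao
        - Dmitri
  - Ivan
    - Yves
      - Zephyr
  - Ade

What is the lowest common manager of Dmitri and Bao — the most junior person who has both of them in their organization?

Dmitri's chain of managers is Soren, Dario, Zubin, Rhea. Bao's chain of managers is Soren, Dario, Zubin, Rhea. The first manager that appears in both chains is Soren.

Soren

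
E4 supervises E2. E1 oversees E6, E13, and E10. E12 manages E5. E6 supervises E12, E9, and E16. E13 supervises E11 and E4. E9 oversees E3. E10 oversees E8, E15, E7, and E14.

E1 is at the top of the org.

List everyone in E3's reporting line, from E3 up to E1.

E3 reports to E9. E9 reports to E6. E6 reports to E1. E1 is at the top.

E3 -> E9 -> E6 -> E1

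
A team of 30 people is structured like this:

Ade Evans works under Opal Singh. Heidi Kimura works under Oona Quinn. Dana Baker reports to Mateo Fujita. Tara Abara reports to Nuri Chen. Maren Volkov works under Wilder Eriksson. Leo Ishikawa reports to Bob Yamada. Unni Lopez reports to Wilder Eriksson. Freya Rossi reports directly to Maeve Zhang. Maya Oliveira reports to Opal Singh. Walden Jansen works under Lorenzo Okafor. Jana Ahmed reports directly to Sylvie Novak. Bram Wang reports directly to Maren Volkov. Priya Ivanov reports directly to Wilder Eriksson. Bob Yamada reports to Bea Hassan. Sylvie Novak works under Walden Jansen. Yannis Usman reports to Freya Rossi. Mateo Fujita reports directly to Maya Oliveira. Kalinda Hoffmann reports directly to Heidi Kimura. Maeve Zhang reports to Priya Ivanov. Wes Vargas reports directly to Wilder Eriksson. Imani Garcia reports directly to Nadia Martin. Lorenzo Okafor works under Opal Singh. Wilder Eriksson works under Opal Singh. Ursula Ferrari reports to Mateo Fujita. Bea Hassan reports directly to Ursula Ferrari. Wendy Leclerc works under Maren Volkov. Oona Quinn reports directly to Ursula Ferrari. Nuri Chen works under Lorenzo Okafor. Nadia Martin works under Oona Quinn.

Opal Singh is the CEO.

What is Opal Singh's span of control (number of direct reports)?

4

Opal Singh directly manages Maya Oliveira, Lorenzo Okafor, Wilder Eriksson, Ade Evans. That is 4 direct reports.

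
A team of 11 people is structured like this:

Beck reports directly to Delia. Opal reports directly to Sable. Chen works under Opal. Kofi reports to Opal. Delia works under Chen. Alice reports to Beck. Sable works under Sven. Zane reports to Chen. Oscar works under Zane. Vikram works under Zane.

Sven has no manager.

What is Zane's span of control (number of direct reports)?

Zane directly manages Oscar, Vikram. That is 2 direct reports.

2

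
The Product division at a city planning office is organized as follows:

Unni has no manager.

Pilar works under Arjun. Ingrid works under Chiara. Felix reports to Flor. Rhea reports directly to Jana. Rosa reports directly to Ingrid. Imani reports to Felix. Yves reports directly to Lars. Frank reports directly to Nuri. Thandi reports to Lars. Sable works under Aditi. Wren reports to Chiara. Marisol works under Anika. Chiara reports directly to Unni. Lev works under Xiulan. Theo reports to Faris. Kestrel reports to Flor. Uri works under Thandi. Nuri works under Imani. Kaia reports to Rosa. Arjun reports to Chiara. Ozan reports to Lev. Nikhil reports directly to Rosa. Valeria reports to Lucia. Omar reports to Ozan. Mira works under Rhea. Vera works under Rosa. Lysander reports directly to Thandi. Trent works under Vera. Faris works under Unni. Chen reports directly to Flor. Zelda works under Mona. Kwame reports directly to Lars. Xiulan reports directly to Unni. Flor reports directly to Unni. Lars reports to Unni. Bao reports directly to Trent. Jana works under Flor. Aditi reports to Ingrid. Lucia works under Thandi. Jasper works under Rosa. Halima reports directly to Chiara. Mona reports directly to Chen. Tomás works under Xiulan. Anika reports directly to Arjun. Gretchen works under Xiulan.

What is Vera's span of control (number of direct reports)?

Vera directly manages Trent. That is 1 direct report.

1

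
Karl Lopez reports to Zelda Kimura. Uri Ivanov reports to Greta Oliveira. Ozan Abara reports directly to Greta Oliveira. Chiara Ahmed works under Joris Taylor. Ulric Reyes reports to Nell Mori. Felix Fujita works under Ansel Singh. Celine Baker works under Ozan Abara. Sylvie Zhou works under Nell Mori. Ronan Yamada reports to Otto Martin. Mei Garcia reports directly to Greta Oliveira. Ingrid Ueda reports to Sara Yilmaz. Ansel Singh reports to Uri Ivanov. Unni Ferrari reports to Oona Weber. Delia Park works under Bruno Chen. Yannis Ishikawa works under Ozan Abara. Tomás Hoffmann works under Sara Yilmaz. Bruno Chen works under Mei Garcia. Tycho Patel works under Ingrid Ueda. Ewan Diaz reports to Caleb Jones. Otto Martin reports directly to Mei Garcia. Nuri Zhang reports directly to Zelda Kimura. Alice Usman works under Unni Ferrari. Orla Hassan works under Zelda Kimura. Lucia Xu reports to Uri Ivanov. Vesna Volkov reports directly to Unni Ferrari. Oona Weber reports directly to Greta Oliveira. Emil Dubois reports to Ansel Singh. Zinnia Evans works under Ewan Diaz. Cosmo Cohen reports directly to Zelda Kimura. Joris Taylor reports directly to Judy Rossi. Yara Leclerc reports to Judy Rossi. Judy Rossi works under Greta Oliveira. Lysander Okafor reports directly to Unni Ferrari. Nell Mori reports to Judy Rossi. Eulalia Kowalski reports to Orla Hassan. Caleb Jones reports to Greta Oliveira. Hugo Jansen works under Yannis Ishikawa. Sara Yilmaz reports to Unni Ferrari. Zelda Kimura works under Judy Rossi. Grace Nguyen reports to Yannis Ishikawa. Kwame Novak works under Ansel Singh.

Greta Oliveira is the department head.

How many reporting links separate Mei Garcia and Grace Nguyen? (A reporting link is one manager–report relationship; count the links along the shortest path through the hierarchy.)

4

Mei Garcia is 1 level below Greta Oliveira, and Grace Nguyen is 3 levels below Greta Oliveira (their lowest common manager). The shortest path runs up from Mei Garcia to Greta Oliveira and back down to Grace Nguyen: 1 + 3 = 4 links.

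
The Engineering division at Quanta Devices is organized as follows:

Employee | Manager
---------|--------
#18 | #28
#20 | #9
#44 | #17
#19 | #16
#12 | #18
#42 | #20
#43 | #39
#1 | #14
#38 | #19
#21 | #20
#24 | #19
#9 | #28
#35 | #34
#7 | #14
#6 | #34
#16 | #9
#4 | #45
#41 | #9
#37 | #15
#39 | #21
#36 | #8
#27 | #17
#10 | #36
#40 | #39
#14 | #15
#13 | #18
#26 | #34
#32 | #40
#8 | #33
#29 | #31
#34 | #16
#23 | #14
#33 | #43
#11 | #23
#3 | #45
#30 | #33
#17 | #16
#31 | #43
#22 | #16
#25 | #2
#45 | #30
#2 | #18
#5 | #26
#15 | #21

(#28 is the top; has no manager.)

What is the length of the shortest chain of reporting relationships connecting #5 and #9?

#5 is in #9's organization: the chain from #5 up to #9 is #5 → #26 → #34 → #16 → #9, which is 4 links.

4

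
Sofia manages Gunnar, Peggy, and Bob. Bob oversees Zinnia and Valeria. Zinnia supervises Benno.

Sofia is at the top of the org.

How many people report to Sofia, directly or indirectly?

Sofia directly manages Gunnar, Peggy, Bob. Gunnar has no reports. Peggy has no reports. Under Bob: Valeria, Zinnia, Benno (3). So Sofia's organization is 3 direct reports plus everyone under them: 1 + 1 + 4 = 6.

6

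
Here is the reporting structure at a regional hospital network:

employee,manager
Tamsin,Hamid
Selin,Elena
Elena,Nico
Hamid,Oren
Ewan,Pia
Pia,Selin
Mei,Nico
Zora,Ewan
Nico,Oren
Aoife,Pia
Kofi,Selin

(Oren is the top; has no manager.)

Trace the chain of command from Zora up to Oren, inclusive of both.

Zora -> Ewan -> Pia -> Selin -> Elena -> Nico -> Oren

Zora reports to Ewan. Ewan reports to Pia. Pia reports to Selin. Selin reports to Elena. Elena reports to Nico. Nico reports to Oren. Oren is at the top.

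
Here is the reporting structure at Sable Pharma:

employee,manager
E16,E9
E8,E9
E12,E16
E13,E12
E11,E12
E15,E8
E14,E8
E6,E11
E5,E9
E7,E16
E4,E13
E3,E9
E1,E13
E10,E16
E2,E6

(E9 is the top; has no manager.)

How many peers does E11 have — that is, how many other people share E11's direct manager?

1

E11 reports to E12. E12's other direct reports are E13 — 1 peer.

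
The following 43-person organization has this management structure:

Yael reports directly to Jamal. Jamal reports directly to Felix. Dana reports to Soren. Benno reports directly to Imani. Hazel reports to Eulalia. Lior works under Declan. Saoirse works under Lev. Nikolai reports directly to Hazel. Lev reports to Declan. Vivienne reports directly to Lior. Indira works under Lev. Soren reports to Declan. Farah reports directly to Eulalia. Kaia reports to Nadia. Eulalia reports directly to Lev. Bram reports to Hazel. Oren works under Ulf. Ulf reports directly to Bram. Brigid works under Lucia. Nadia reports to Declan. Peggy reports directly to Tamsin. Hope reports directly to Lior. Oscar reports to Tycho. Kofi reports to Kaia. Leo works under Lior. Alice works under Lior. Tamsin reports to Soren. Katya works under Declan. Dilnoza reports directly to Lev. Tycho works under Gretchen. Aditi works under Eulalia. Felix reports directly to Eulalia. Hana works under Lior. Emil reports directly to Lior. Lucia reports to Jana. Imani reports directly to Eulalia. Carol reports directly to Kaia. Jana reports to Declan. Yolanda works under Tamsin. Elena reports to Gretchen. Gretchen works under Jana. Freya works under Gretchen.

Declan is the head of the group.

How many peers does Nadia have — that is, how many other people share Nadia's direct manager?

5

Nadia reports to Declan. Declan's other direct reports are Lior, Lev, Jana, Soren, Katya — 5 peers.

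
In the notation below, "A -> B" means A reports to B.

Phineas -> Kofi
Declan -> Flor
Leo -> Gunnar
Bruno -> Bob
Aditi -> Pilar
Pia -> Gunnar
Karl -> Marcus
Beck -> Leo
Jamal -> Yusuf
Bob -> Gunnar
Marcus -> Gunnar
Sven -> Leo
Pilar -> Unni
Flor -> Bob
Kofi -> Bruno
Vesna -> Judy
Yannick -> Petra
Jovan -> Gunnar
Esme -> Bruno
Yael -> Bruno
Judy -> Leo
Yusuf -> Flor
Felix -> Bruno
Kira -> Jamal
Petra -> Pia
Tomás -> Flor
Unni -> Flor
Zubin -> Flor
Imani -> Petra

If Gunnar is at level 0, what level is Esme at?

Chain from Esme up to Gunnar: Esme → Bruno → Bob → Gunnar. That is 3 steps up, so Esme is 3 levels below Gunnar.

3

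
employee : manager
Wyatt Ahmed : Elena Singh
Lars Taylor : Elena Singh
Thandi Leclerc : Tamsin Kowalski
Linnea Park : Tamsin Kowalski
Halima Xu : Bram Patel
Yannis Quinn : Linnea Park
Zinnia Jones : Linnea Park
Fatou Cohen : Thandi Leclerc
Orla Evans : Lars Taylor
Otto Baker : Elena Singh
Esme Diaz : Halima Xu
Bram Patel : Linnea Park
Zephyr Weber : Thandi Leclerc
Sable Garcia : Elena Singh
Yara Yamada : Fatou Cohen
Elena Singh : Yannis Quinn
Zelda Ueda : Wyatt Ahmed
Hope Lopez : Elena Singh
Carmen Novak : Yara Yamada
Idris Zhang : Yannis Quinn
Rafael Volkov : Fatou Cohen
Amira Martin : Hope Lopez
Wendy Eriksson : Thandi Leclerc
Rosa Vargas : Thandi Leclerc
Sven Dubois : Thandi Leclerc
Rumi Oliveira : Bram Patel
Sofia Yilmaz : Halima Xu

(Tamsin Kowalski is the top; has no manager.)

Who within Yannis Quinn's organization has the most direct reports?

Direct-report counts within Yannis Quinn's organization: Yannis Quinn has 2; Elena Singh has 5; Lars Taylor has 1; Wyatt Ahmed has 1; Hope Lopez has 1. The largest is 5, held by Elena Singh.

Elena Singh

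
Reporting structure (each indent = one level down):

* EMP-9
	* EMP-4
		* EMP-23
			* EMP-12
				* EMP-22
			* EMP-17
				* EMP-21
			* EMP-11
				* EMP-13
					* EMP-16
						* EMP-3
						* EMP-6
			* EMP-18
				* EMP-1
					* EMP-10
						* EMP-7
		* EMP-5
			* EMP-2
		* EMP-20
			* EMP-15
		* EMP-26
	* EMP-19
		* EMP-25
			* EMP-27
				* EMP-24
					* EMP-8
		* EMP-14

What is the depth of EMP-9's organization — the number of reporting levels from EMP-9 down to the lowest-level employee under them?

6

The longest chain under EMP-9 runs EMP-9 → EMP-4 → EMP-23 → EMP-18 → EMP-1 → EMP-10 → EMP-7, which is 6 levels below EMP-9.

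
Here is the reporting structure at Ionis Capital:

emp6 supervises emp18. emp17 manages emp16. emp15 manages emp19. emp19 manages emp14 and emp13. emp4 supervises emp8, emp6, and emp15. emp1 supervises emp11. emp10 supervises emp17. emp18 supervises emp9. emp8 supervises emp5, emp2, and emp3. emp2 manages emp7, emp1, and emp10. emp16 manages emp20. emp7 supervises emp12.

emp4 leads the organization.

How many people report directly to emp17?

1

emp17 directly manages emp16. That is 1 direct report.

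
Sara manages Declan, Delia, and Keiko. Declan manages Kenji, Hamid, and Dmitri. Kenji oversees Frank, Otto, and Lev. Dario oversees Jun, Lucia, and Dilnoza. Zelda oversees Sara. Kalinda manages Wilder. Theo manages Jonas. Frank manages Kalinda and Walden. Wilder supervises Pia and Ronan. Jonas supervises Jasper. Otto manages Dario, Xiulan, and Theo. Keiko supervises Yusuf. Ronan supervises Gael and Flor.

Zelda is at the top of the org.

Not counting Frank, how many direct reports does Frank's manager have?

2

Frank reports to Kenji. Kenji's other direct reports are Otto, Lev — 2 peers.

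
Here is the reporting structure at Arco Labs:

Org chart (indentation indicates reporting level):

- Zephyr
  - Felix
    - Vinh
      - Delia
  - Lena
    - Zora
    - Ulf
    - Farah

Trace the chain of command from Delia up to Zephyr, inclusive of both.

Delia reports to Vinh. Vinh reports to Felix. Felix reports to Zephyr. Zephyr is at the top.

Delia -> Vinh -> Felix -> Zephyr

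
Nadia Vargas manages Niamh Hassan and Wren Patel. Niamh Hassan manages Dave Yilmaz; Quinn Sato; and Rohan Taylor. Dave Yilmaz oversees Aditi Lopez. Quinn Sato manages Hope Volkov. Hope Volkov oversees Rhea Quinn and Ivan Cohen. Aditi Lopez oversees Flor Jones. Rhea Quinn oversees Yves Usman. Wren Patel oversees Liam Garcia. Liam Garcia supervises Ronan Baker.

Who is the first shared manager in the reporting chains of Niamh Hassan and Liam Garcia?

Niamh Hassan's chain of managers is Nadia Vargas. Liam Garcia's chain of managers is Wren Patel, Nadia Vargas. The first manager that appears in both chains is Nadia Vargas.

Nadia Vargas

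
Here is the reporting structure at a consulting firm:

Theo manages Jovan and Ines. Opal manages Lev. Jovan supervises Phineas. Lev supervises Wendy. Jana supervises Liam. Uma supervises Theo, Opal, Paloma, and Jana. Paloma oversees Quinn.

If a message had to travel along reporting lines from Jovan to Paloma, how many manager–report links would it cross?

3

Jovan is 2 levels below Uma, and Paloma is 1 level below Uma (their lowest common manager). The shortest path runs up from Jovan to Uma and back down to Paloma: 2 + 1 = 3 links.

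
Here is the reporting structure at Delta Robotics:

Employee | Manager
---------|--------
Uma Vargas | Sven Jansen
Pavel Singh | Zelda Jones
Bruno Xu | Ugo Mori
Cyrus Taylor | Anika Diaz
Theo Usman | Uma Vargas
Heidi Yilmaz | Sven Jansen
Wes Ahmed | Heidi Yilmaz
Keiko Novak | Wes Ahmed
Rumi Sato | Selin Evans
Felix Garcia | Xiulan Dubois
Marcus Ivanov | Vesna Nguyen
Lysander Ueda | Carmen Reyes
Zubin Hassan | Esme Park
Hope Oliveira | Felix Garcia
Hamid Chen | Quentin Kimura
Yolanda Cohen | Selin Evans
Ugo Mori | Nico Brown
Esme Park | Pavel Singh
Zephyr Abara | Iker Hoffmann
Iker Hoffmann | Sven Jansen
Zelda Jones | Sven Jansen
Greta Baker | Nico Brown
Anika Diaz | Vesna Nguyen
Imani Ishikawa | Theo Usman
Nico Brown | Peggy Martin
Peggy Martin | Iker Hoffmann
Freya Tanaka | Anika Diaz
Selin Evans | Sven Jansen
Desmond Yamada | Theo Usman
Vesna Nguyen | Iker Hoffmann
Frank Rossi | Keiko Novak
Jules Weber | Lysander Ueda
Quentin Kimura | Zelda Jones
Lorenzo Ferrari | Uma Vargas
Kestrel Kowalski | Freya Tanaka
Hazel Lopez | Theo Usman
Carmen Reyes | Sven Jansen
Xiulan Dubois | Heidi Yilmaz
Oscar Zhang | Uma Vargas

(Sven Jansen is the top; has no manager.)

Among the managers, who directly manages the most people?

Direct-report counts: Sven Jansen has 6; Zelda Jones has 2; Quentin Kimura has 1; Pavel Singh has 1; Esme Park has 1; Iker Hoffmann has 3; Peggy Martin has 1; Nico Brown has 2; Ugo Mori has 1; Vesna Nguyen has 2; Anika Diaz has 2; Freya Tanaka has 1; Uma Vargas has 3; Theo Usman has 3; Selin Evans has 2; Heidi Yilmaz has 2; Wes Ahmed has 1; Keiko Novak has 1; Xiulan Dubois has 1; Felix Garcia has 1; Carmen Reyes has 1; Lysander Ueda has 1. The largest is 6, held by Sven Jansen.

Sven Jansen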